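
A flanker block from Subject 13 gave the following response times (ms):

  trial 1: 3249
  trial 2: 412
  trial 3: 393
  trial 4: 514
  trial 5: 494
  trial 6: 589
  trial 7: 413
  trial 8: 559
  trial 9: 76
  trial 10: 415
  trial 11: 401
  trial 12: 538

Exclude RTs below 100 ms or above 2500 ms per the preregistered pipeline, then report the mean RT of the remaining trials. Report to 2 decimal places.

Excluded: 76, 3249
Retained (n=10): Σ = 4728
Mean = 4728/10 = 472.8000

472.80 ms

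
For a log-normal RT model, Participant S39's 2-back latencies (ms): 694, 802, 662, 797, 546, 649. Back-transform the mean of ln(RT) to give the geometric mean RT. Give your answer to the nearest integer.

686 ms

ln(RT): 6.5425, 6.6871, 6.4953, 6.6809, 6.3026, 6.4754
Mean ln(RT) = 39.1838/6 = 6.53063
Geometric mean = exp(6.53063) = 685.83 ms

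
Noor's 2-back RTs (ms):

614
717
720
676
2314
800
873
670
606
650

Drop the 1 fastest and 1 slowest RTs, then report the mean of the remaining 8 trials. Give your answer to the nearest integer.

Sorted: 606, 614, 650, 670, 676, 717, 720, 800, 873, 2314
Drop lowest 1 (606) and highest 1 (2314)
Remaining (n=8): Σ = 5720, mean = 5720/8 = 715.000

715 ms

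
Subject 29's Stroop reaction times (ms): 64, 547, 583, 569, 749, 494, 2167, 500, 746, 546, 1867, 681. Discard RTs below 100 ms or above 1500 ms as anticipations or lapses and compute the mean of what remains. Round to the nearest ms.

602 ms

Excluded: 64, 1867, 2167
Retained (n=9): Σ = 5415
Mean = 5415/9 = 601.6667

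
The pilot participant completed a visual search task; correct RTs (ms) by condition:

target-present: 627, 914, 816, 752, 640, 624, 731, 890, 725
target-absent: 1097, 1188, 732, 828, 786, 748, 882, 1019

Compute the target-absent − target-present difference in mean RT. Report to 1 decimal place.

M(target-present) = 6719/9 = 746.556
M(target-absent) = 7280/8 = 910.000
Difference = 910.000 − 746.556 = 163.444 ms

163.4 ms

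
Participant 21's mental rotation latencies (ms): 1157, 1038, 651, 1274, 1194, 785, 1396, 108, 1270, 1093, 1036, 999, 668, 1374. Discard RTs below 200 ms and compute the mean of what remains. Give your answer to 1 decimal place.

1071.9 ms

Excluded: 108
Retained (n=13): Σ = 13935
Mean = 13935/13 = 1071.9231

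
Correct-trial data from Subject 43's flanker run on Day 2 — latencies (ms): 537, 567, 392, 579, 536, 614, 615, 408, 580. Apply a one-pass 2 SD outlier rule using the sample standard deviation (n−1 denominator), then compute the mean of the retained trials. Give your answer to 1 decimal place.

536.4 ms

n = 9, ΣRT = 4828, M = 536.444
Σ(x−M)² = 54190.22; s = √(54190.22/8) = 82.303
Cutoffs: 536.444 ± 2·82.303 → [371.8, 701.1]
No RTs fall outside the cutoffs; all 9 retained. Mean = 4828/9 = 536.444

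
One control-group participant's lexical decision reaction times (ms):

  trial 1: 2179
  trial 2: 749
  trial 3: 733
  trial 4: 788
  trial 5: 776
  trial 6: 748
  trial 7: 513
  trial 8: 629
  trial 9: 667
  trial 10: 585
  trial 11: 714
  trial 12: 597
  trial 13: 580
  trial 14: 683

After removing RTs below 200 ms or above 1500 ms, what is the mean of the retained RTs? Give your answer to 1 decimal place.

Excluded: 2179
Retained (n=13): Σ = 8762
Mean = 8762/13 = 674.0000

674.0 ms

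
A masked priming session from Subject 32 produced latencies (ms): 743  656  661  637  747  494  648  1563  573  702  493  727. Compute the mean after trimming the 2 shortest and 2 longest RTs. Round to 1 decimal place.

668.4 ms

Sorted: 493, 494, 573, 637, 648, 656, 661, 702, 727, 743, 747, 1563
Drop lowest 2 (493, 494) and highest 2 (747, 1563)
Remaining (n=8): Σ = 5347, mean = 5347/8 = 668.375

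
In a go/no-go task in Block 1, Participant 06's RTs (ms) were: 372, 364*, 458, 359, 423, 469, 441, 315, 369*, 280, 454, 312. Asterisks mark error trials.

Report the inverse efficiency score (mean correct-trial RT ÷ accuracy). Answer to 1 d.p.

466.0 ms

Correct trials (n=10): 372, 458, 359, 423, 469, 441, 315, 280, 454, 312
Mean correct RT = 3883/10 = 388.3000 ms
Proportion correct = 10/12
IES = 388.3000 / (10/12) = 465.960 ms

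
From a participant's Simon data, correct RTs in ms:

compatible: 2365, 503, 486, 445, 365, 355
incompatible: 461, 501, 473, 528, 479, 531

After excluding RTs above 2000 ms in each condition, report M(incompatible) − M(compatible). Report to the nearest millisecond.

65 ms

compatible: exclude 2365
M(compatible) = 2154/5 = 430.800
M(incompatible) = 2973/6 = 495.500
Difference = 495.500 − 430.800 = 64.700 ms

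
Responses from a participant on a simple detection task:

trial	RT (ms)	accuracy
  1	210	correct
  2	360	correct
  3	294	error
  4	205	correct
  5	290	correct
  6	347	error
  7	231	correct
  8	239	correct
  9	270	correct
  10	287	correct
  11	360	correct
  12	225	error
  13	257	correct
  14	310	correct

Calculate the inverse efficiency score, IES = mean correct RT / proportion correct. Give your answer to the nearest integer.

Correct trials (n=11): 210, 360, 205, 290, 231, 239, 270, 287, 360, 257, 310
Mean correct RT = 3019/11 = 274.4545 ms
Proportion correct = 11/14
IES = 274.4545 / (11/14) = 349.306 ms

349 ms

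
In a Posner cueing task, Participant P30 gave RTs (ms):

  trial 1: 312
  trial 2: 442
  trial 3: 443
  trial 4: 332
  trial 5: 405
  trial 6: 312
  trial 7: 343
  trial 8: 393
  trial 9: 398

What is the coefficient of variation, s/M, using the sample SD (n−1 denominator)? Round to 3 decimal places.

n = 9, Σ = 3380, M = 375.5556
Σ(x−M)² = 21674.222; s = √(21674.222/8) = 52.0507
CV = 52.0507 / 375.5556 = 0.13860

0.139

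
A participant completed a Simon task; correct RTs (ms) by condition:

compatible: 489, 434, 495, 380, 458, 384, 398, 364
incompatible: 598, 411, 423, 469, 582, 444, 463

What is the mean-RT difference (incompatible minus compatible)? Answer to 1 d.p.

59.0 ms

M(compatible) = 3402/8 = 425.250
M(incompatible) = 3390/7 = 484.286
Difference = 484.286 − 425.250 = 59.036 ms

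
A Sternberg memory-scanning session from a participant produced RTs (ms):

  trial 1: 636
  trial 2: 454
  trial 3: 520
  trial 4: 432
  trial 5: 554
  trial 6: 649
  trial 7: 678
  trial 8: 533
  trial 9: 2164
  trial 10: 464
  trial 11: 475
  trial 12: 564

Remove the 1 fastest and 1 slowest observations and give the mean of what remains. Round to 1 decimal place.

552.7 ms

Sorted: 432, 454, 464, 475, 520, 533, 554, 564, 636, 649, 678, 2164
Drop lowest 1 (432) and highest 1 (2164)
Remaining (n=10): Σ = 5527, mean = 5527/10 = 552.700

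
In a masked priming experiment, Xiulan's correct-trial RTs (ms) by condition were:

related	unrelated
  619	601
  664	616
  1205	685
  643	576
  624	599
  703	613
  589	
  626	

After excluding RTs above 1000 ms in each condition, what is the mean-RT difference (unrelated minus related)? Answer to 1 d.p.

related: exclude 1205
M(related) = 4468/7 = 638.286
M(unrelated) = 3690/6 = 615.000
Difference = 615.000 − 638.286 = -23.286 ms

-23.3 ms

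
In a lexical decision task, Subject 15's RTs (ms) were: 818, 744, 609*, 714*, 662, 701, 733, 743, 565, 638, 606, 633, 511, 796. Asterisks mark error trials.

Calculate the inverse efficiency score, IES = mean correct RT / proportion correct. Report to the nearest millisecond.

Correct trials (n=12): 818, 744, 662, 701, 733, 743, 565, 638, 606, 633, 511, 796
Mean correct RT = 8150/12 = 679.1667 ms
Proportion correct = 12/14
IES = 679.1667 / (12/14) = 792.361 ms

792 ms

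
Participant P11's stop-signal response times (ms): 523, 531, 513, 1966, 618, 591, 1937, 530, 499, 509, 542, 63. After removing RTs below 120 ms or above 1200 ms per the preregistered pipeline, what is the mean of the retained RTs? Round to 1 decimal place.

Excluded: 63, 1937, 1966
Retained (n=9): Σ = 4856
Mean = 4856/9 = 539.5556

539.6 ms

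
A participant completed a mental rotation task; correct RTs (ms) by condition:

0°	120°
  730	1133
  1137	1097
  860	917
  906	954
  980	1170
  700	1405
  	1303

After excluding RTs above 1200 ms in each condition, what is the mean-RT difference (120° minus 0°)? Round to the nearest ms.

120°: exclude 1405, 1303
M(0°) = 5313/6 = 885.500
M(120°) = 5271/5 = 1054.200
Difference = 1054.200 − 885.500 = 168.700 ms

169 ms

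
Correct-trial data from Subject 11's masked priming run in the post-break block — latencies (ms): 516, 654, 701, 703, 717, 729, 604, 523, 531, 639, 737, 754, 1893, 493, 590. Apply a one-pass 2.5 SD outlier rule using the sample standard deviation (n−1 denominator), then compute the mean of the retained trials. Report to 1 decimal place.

n = 15, ΣRT = 10784, M = 718.933
Σ(x−M)² = 1587044.93; s = √(1587044.93/14) = 336.690
Cutoffs: 718.933 ± 2.5·336.690 → [-122.8, 1560.7]
Outside: 1893 → excluded.
Retained (n=14): Σ = 8891, mean = 8891/14 = 635.071

635.1 ms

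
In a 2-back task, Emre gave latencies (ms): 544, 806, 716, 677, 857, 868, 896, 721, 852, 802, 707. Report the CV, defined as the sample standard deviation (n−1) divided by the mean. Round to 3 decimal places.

n = 11, Σ = 8446, M = 767.8182
Σ(x−M)² = 111051.636; s = √(111051.636/10) = 105.3810
CV = 105.3810 / 767.8182 = 0.13725

0.137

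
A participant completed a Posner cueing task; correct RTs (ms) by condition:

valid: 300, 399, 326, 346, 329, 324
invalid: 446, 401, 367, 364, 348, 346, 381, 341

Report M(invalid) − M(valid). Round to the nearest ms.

37 ms

M(valid) = 2024/6 = 337.333
M(invalid) = 2994/8 = 374.250
Difference = 374.250 − 337.333 = 36.917 ms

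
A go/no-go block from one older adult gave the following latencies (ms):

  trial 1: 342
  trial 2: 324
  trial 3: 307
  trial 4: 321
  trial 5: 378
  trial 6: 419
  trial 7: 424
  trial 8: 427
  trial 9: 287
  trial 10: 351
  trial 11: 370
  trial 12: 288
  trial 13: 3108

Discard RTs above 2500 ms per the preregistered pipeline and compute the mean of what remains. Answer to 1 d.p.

Excluded: 3108
Retained (n=12): Σ = 4238
Mean = 4238/12 = 353.1667

353.2 ms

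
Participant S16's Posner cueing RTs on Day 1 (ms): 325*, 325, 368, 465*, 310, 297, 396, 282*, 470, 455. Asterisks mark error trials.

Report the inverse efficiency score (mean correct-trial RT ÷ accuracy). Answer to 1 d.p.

534.9 ms

Correct trials (n=7): 325, 368, 310, 297, 396, 470, 455
Mean correct RT = 2621/7 = 374.4286 ms
Proportion correct = 7/10
IES = 374.4286 / (7/10) = 534.898 ms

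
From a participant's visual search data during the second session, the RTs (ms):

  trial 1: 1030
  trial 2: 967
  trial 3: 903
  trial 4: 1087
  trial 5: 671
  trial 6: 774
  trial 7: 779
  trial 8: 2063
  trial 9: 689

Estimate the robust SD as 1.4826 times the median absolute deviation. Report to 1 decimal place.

Sorted: 671, 689, 774, 779, 903, 967, 1030, 1087, 2063 → median = 903
|x − 903| sorted: 0, 64, 124, 127, 129, 184, 214, 232, 1160 → MAD = 129
Robust SD ≈ 1.4826 × 129 = 191.255

191.3 ms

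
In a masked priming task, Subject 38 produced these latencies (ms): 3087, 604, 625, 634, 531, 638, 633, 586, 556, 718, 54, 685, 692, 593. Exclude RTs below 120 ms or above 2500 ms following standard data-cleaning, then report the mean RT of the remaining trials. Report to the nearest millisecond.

625 ms

Excluded: 54, 3087
Retained (n=12): Σ = 7495
Mean = 7495/12 = 624.5833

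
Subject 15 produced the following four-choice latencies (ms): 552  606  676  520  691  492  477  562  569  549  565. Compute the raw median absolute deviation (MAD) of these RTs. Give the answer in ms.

Sorted: 477, 492, 520, 549, 552, 562, 565, 569, 606, 676, 691 → median = 562
|x − 562|: 10, 44, 114, 42, 129, 70, 85, 0, 7, 13, 3
Sorted deviations: 0, 3, 7, 10, 13, 42, 44, 70, 85, 114, 129 → MAD = 42

42 ms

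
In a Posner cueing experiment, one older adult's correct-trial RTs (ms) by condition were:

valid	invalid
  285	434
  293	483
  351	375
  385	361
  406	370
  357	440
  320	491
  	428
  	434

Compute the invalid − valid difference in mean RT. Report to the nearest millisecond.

82 ms

M(valid) = 2397/7 = 342.429
M(invalid) = 3816/9 = 424.000
Difference = 424.000 − 342.429 = 81.571 ms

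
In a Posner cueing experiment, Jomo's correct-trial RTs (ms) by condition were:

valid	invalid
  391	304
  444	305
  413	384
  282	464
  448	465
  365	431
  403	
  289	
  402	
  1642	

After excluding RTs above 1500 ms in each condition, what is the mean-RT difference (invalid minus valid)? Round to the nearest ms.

valid: exclude 1642
M(valid) = 3437/9 = 381.889
M(invalid) = 2353/6 = 392.167
Difference = 392.167 − 381.889 = 10.278 ms

10 ms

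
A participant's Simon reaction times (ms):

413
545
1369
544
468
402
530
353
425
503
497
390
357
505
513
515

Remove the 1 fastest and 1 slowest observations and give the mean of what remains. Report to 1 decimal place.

471.9 ms

Sorted: 353, 357, 390, 402, 413, 425, 468, 497, 503, 505, 513, 515, 530, 544, 545, 1369
Drop lowest 1 (353) and highest 1 (1369)
Remaining (n=14): Σ = 6607, mean = 6607/14 = 471.929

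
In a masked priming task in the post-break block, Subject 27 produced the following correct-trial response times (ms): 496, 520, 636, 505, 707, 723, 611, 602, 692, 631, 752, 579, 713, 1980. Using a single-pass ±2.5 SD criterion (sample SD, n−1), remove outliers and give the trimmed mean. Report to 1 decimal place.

628.2 ms

n = 14, ΣRT = 10147, M = 724.786
Σ(x−M)² = 1786378.36; s = √(1786378.36/13) = 370.694
Cutoffs: 724.786 ± 2.5·370.694 → [-201.9, 1651.5]
Outside: 1980 → excluded.
Retained (n=13): Σ = 8167, mean = 8167/13 = 628.231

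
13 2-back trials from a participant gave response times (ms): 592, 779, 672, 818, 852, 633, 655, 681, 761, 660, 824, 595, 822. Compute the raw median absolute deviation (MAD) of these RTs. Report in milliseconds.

Sorted: 592, 595, 633, 655, 660, 672, 681, 761, 779, 818, 822, 824, 852 → median = 681
|x − 681|: 89, 98, 9, 137, 171, 48, 26, 0, 80, 21, 143, 86, 141
Sorted deviations: 0, 9, 21, 26, 48, 80, 86, 89, 98, 137, 141, 143, 171 → MAD = 86

86 ms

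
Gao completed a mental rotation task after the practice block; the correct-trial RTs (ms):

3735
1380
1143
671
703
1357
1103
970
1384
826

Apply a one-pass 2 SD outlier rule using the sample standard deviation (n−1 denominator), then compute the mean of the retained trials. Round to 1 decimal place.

n = 10, ΣRT = 13272, M = 1327.200
Σ(x−M)² = 7087615.60; s = √(7087615.60/9) = 887.419
Cutoffs: 1327.200 ± 2·887.419 → [-447.6, 3102.0]
Outside: 3735 → excluded.
Retained (n=9): Σ = 9537, mean = 9537/9 = 1059.667

1059.7 ms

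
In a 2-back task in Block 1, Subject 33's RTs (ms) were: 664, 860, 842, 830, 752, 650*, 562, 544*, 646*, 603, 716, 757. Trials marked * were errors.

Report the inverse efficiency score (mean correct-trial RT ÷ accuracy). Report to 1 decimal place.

975.7 ms

Correct trials (n=9): 664, 860, 842, 830, 752, 562, 603, 716, 757
Mean correct RT = 6586/9 = 731.7778 ms
Proportion correct = 9/12
IES = 731.7778 / (9/12) = 975.704 ms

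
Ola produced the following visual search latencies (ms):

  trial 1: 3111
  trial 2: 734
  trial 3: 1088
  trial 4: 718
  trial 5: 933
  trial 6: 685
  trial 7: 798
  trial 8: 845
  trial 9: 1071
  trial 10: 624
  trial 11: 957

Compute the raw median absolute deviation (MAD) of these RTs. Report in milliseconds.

Sorted: 624, 685, 718, 734, 798, 845, 933, 957, 1071, 1088, 3111 → median = 845
|x − 845|: 2266, 111, 243, 127, 88, 160, 47, 0, 226, 221, 112
Sorted deviations: 0, 47, 88, 111, 112, 127, 160, 221, 226, 243, 2266 → MAD = 127

127 ms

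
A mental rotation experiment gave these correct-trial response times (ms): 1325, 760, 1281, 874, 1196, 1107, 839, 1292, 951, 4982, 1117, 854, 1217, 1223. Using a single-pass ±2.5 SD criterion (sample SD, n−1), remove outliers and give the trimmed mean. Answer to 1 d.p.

1079.7 ms

n = 14, ΣRT = 19018, M = 1358.429
Σ(x−M)² = 14611065.43; s = √(14611065.43/13) = 1060.155
Cutoffs: 1358.429 ± 2.5·1060.155 → [-1292.0, 4008.8]
Outside: 4982 → excluded.
Retained (n=13): Σ = 14036, mean = 14036/13 = 1079.692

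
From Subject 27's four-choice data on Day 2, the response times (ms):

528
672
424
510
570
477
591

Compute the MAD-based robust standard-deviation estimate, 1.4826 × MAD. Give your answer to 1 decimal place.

75.6 ms

Sorted: 424, 477, 510, 528, 570, 591, 672 → median = 528
|x − 528| sorted: 0, 18, 42, 51, 63, 104, 144 → MAD = 51
Robust SD ≈ 1.4826 × 51 = 75.613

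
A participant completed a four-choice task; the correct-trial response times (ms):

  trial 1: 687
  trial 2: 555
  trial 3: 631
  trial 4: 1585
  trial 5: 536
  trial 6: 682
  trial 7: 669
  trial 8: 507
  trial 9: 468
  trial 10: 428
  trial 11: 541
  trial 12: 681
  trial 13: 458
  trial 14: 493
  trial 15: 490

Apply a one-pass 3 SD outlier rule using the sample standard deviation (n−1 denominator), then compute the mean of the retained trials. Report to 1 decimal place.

n = 15, ΣRT = 9411, M = 627.400
Σ(x−M)² = 1094511.60; s = √(1094511.60/14) = 279.606
Cutoffs: 627.400 ± 3·279.606 → [-211.4, 1466.2]
Outside: 1585 → excluded.
Retained (n=14): Σ = 7826, mean = 7826/14 = 559.000

559.0 ms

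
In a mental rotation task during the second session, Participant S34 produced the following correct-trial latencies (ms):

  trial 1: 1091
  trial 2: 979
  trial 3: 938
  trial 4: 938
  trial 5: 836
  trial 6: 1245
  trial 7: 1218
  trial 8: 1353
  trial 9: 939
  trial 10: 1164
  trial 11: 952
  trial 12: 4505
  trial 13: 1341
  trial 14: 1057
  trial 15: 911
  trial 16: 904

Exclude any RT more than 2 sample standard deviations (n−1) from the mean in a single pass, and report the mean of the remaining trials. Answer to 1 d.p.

n = 16, ΣRT = 20371, M = 1273.188
Σ(x−M)² = 11535974.44; s = √(11535974.44/15) = 876.963
Cutoffs: 1273.188 ± 2·876.963 → [-480.7, 3027.1]
Outside: 4505 → excluded.
Retained (n=15): Σ = 15866, mean = 15866/15 = 1057.733

1057.7 ms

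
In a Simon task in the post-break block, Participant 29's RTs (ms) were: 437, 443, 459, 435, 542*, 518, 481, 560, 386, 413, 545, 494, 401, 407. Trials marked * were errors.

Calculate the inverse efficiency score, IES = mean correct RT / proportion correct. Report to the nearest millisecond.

Correct trials (n=13): 437, 443, 459, 435, 518, 481, 560, 386, 413, 545, 494, 401, 407
Mean correct RT = 5979/13 = 459.9231 ms
Proportion correct = 13/14
IES = 459.9231 / (13/14) = 495.302 ms

495 ms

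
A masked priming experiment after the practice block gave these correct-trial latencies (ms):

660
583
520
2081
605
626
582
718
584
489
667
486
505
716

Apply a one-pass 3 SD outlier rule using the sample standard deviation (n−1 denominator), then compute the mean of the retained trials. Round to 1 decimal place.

n = 14, ΣRT = 9822, M = 701.571
Σ(x−M)² = 2126707.43; s = √(2126707.43/13) = 404.466
Cutoffs: 701.571 ± 3·404.466 → [-511.8, 1915.0]
Outside: 2081 → excluded.
Retained (n=13): Σ = 7741, mean = 7741/13 = 595.462

595.5 ms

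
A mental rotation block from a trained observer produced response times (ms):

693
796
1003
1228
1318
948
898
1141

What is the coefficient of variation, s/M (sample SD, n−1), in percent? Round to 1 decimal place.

21.4%

n = 8, Σ = 8025, M = 1003.1250
Σ(x−M)² = 321892.875; s = √(321892.875/7) = 214.4404
CV = 214.4404 / 1003.1250 = 0.21377 = 21.377%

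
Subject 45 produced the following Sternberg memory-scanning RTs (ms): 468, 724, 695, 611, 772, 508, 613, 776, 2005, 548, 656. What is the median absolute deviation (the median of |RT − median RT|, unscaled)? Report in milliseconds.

108 ms

Sorted: 468, 508, 548, 611, 613, 656, 695, 724, 772, 776, 2005 → median = 656
|x − 656|: 188, 68, 39, 45, 116, 148, 43, 120, 1349, 108, 0
Sorted deviations: 0, 39, 43, 45, 68, 108, 116, 120, 148, 188, 1349 → MAD = 108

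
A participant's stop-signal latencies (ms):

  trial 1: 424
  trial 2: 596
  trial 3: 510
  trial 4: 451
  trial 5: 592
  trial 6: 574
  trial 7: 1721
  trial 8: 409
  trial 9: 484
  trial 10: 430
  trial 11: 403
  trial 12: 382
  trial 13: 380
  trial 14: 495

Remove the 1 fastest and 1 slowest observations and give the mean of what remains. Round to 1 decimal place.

479.2 ms

Sorted: 380, 382, 403, 409, 424, 430, 451, 484, 495, 510, 574, 592, 596, 1721
Drop lowest 1 (380) and highest 1 (1721)
Remaining (n=12): Σ = 5750, mean = 5750/12 = 479.167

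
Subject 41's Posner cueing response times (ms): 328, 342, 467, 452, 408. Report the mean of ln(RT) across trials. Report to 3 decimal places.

5.980

ln(RT): 5.7930, 5.8348, 6.1463, 6.1137, 6.0113
Σ ln(RT) = 29.8991
Mean = 29.8991/5 = 5.97982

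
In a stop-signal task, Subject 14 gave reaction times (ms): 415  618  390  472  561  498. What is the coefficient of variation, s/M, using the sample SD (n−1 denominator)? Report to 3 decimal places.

n = 6, Σ = 2954, M = 492.3333
Σ(x−M)² = 37405.333; s = √(37405.333/5) = 86.4932
CV = 86.4932 / 492.3333 = 0.17568

0.176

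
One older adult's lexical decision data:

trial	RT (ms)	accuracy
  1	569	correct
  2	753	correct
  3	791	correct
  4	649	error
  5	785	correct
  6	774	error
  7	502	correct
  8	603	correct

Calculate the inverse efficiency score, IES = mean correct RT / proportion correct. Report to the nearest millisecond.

890 ms

Correct trials (n=6): 569, 753, 791, 785, 502, 603
Mean correct RT = 4003/6 = 667.1667 ms
Proportion correct = 6/8
IES = 667.1667 / (6/8) = 889.556 ms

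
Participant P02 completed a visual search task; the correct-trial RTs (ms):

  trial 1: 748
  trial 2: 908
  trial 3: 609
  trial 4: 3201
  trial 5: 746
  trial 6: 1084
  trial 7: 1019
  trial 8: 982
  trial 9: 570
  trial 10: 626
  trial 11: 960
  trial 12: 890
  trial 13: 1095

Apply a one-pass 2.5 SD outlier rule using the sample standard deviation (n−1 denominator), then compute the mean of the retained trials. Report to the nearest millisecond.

853 ms

n = 13, ΣRT = 13438, M = 1033.692
Σ(x−M)² = 5474250.77; s = √(5474250.77/12) = 675.417
Cutoffs: 1033.692 ± 2.5·675.417 → [-654.8, 2722.2]
Outside: 3201 → excluded.
Retained (n=12): Σ = 10237, mean = 10237/12 = 853.083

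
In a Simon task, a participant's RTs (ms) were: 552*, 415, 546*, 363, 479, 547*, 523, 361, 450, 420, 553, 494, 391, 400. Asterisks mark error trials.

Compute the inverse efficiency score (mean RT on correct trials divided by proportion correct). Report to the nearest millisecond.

Correct trials (n=11): 415, 363, 479, 523, 361, 450, 420, 553, 494, 391, 400
Mean correct RT = 4849/11 = 440.8182 ms
Proportion correct = 11/14
IES = 440.8182 / (11/14) = 561.041 ms

561 ms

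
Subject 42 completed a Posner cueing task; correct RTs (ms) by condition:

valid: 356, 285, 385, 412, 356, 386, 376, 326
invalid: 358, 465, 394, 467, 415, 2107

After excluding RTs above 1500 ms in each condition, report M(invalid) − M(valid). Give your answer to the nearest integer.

60 ms

invalid: exclude 2107
M(valid) = 2882/8 = 360.250
M(invalid) = 2099/5 = 419.800
Difference = 419.800 − 360.250 = 59.550 ms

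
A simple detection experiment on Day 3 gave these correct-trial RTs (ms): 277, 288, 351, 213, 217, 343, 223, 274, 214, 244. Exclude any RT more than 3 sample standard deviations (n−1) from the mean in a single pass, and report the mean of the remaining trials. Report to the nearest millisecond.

n = 10, ΣRT = 2644, M = 264.400
Σ(x−M)² = 24044.40; s = √(24044.40/9) = 51.688
Cutoffs: 264.400 ± 3·51.688 → [109.3, 419.5]
No RTs fall outside the cutoffs; all 10 retained. Mean = 2644/10 = 264.400

264 ms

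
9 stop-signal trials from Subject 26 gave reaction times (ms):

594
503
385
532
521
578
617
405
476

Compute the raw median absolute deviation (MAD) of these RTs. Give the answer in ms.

57 ms

Sorted: 385, 405, 476, 503, 521, 532, 578, 594, 617 → median = 521
|x − 521|: 73, 18, 136, 11, 0, 57, 96, 116, 45
Sorted deviations: 0, 11, 18, 45, 57, 73, 96, 116, 136 → MAD = 57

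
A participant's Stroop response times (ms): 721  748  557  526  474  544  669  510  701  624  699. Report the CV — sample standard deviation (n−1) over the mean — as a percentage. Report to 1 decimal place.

n = 11, Σ = 6773, M = 615.7273
Σ(x−M)² = 93600.182; s = √(93600.182/10) = 96.7472
CV = 96.7472 / 615.7273 = 0.15713 = 15.713%

15.7%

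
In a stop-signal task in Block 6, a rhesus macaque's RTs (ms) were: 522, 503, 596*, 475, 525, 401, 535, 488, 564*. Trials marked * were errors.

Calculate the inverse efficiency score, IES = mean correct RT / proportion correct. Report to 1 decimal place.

633.5 ms

Correct trials (n=7): 522, 503, 475, 525, 401, 535, 488
Mean correct RT = 3449/7 = 492.7143 ms
Proportion correct = 7/9
IES = 492.7143 / (7/9) = 633.490 ms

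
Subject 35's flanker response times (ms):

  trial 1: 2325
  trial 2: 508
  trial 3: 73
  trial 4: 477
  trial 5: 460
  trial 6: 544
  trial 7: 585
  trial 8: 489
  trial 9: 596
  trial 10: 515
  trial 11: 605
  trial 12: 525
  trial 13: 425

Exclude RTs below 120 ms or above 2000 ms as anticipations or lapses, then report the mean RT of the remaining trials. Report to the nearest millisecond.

Excluded: 73, 2325
Retained (n=11): Σ = 5729
Mean = 5729/11 = 520.8182

521 ms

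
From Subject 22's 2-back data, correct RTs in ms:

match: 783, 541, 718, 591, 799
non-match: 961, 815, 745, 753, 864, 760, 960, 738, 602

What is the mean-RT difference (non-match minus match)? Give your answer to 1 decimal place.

113.4 ms

M(match) = 3432/5 = 686.400
M(non-match) = 7198/9 = 799.778
Difference = 799.778 − 686.400 = 113.378 ms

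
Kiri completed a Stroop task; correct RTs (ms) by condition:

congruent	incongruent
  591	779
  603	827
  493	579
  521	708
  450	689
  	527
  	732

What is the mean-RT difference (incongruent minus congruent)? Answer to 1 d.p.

160.0 ms

M(congruent) = 2658/5 = 531.600
M(incongruent) = 4841/7 = 691.571
Difference = 691.571 − 531.600 = 159.971 ms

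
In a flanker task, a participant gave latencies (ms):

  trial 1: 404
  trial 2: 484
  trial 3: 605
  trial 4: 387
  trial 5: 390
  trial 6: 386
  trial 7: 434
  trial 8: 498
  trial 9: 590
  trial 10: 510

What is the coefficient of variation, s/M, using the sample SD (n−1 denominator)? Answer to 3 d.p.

n = 10, Σ = 4688, M = 468.8000
Σ(x−M)² = 61187.600; s = √(61187.600/9) = 82.4538
CV = 82.4538 / 468.8000 = 0.17588

0.176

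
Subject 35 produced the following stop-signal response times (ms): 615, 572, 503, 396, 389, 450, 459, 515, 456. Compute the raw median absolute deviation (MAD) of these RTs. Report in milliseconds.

56 ms

Sorted: 389, 396, 450, 456, 459, 503, 515, 572, 615 → median = 459
|x − 459|: 156, 113, 44, 63, 70, 9, 0, 56, 3
Sorted deviations: 0, 3, 9, 44, 56, 63, 70, 113, 156 → MAD = 56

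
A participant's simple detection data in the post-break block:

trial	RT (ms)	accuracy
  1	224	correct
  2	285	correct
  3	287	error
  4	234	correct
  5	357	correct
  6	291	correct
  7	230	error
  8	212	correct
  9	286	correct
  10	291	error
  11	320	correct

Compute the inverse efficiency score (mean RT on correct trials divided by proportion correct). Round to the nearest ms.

380 ms

Correct trials (n=8): 224, 285, 234, 357, 291, 212, 286, 320
Mean correct RT = 2209/8 = 276.1250 ms
Proportion correct = 8/11
IES = 276.1250 / (8/11) = 379.672 ms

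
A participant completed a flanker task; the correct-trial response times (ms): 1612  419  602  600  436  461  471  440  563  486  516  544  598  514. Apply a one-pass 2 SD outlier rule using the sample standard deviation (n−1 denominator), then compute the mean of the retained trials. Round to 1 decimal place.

n = 14, ΣRT = 8262, M = 590.143
Σ(x−M)² = 1175963.71; s = √(1175963.71/13) = 300.764
Cutoffs: 590.143 ± 2·300.764 → [-11.4, 1191.7]
Outside: 1612 → excluded.
Retained (n=13): Σ = 6650, mean = 6650/13 = 511.538

511.5 ms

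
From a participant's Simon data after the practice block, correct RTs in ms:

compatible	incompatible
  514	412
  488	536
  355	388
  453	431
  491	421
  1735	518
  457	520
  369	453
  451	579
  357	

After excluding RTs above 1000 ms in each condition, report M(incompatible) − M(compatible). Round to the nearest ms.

36 ms

compatible: exclude 1735
M(compatible) = 3935/9 = 437.222
M(incompatible) = 4258/9 = 473.111
Difference = 473.111 − 437.222 = 35.889 ms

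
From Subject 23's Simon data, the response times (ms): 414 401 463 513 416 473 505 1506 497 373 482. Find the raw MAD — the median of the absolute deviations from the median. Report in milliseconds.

40 ms

Sorted: 373, 401, 414, 416, 463, 473, 482, 497, 505, 513, 1506 → median = 473
|x − 473|: 59, 72, 10, 40, 57, 0, 32, 1033, 24, 100, 9
Sorted deviations: 0, 9, 10, 24, 32, 40, 57, 59, 72, 100, 1033 → MAD = 40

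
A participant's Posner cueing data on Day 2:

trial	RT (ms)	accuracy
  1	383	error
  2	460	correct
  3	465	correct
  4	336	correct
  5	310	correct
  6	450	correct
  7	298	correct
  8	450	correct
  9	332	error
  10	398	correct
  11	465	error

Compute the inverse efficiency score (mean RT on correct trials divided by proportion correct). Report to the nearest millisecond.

Correct trials (n=8): 460, 465, 336, 310, 450, 298, 450, 398
Mean correct RT = 3167/8 = 395.8750 ms
Proportion correct = 8/11
IES = 395.8750 / (8/11) = 544.328 ms

544 ms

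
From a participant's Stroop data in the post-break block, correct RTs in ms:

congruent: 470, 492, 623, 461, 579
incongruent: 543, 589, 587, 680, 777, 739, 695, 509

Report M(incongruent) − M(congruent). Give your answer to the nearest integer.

115 ms

M(congruent) = 2625/5 = 525.000
M(incongruent) = 5119/8 = 639.875
Difference = 639.875 − 525.000 = 114.875 ms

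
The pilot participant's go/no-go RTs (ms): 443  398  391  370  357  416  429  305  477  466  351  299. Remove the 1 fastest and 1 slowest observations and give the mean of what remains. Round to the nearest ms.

Sorted: 299, 305, 351, 357, 370, 391, 398, 416, 429, 443, 466, 477
Drop lowest 1 (299) and highest 1 (477)
Remaining (n=10): Σ = 3926, mean = 3926/10 = 392.600

393 ms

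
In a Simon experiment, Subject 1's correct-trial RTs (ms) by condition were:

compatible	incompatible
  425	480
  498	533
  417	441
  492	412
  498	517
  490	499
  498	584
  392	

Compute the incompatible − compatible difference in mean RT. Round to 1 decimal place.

31.4 ms

M(compatible) = 3710/8 = 463.750
M(incompatible) = 3466/7 = 495.143
Difference = 495.143 − 463.750 = 31.393 ms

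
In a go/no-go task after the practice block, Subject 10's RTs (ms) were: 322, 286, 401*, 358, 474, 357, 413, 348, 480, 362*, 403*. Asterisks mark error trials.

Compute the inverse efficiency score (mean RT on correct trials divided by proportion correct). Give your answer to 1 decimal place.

522.2 ms

Correct trials (n=8): 322, 286, 358, 474, 357, 413, 348, 480
Mean correct RT = 3038/8 = 379.7500 ms
Proportion correct = 8/11
IES = 379.7500 / (8/11) = 522.156 ms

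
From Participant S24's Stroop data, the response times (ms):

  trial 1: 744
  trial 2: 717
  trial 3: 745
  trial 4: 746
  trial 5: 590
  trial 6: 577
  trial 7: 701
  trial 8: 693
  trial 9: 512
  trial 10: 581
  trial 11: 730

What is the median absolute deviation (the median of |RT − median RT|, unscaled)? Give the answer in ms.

Sorted: 512, 577, 581, 590, 693, 701, 717, 730, 744, 745, 746 → median = 701
|x − 701|: 43, 16, 44, 45, 111, 124, 0, 8, 189, 120, 29
Sorted deviations: 0, 8, 16, 29, 43, 44, 45, 111, 120, 124, 189 → MAD = 44

44 ms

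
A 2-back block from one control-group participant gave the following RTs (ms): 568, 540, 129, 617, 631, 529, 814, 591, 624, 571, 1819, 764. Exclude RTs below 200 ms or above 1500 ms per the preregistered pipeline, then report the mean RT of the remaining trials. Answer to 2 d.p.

624.90 ms

Excluded: 129, 1819
Retained (n=10): Σ = 6249
Mean = 6249/10 = 624.9000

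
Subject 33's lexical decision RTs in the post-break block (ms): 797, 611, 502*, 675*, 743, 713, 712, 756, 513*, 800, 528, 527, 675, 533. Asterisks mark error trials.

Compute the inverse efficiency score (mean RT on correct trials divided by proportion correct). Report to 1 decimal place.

Correct trials (n=11): 797, 611, 743, 713, 712, 756, 800, 528, 527, 675, 533
Mean correct RT = 7395/11 = 672.2727 ms
Proportion correct = 11/14
IES = 672.2727 / (11/14) = 855.620 ms

855.6 ms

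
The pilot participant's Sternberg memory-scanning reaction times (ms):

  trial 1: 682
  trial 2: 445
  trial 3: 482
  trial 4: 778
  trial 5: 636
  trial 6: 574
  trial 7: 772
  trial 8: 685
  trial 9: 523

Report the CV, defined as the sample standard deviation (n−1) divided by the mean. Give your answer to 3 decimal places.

n = 9, Σ = 5577, M = 619.6667
Σ(x−M)² = 117586.000; s = √(117586.000/8) = 121.2363
CV = 121.2363 / 619.6667 = 0.19565

0.196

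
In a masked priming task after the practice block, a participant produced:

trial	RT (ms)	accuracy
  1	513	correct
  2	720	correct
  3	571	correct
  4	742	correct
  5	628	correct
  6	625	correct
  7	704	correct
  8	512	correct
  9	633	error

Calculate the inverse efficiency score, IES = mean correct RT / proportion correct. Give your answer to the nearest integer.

Correct trials (n=8): 513, 720, 571, 742, 628, 625, 704, 512
Mean correct RT = 5015/8 = 626.8750 ms
Proportion correct = 8/9
IES = 626.8750 / (8/9) = 705.234 ms

705 ms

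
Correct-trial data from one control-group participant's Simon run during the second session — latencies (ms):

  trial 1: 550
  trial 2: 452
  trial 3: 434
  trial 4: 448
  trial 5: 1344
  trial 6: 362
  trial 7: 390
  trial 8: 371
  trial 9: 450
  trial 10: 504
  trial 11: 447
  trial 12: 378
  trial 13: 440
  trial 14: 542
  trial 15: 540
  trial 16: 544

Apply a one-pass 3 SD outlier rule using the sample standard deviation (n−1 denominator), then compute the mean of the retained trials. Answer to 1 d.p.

n = 16, ΣRT = 8196, M = 512.250
Σ(x−M)² = 798693.00; s = √(798693.00/15) = 230.751
Cutoffs: 512.250 ± 3·230.751 → [-180.0, 1204.5]
Outside: 1344 → excluded.
Retained (n=15): Σ = 6852, mean = 6852/15 = 456.800

456.8 ms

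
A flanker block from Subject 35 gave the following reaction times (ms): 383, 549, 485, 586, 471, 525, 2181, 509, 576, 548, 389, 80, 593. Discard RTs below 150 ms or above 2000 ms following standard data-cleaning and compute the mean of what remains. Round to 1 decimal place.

510.4 ms

Excluded: 80, 2181
Retained (n=11): Σ = 5614
Mean = 5614/11 = 510.3636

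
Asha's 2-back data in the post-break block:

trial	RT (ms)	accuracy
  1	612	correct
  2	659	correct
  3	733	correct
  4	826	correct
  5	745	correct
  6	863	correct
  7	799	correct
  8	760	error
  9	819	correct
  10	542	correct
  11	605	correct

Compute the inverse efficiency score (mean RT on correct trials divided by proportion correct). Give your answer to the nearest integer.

792 ms

Correct trials (n=10): 612, 659, 733, 826, 745, 863, 799, 819, 542, 605
Mean correct RT = 7203/10 = 720.3000 ms
Proportion correct = 10/11
IES = 720.3000 / (10/11) = 792.330 ms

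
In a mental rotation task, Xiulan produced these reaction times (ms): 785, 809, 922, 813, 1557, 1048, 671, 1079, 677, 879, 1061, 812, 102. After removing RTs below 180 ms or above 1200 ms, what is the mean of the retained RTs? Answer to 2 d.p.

868.73 ms

Excluded: 102, 1557
Retained (n=11): Σ = 9556
Mean = 9556/11 = 868.7273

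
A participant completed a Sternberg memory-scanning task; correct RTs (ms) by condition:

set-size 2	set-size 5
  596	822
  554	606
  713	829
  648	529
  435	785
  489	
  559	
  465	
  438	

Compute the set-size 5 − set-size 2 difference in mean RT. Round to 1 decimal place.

170.1 ms

M(set-size 2) = 4897/9 = 544.111
M(set-size 5) = 3571/5 = 714.200
Difference = 714.200 − 544.111 = 170.089 ms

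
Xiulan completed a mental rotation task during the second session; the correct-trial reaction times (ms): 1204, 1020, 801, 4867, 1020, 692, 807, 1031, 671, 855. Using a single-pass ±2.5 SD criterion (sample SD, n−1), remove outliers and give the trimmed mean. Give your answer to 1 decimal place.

n = 10, ΣRT = 12968, M = 1296.800
Σ(x−M)² = 14417143.60; s = √(14417143.60/9) = 1265.664
Cutoffs: 1296.800 ± 2.5·1265.664 → [-1867.4, 4461.0]
Outside: 4867 → excluded.
Retained (n=9): Σ = 8101, mean = 8101/9 = 900.111

900.1 ms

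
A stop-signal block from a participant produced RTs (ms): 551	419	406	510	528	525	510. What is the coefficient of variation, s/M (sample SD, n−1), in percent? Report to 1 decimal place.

n = 7, Σ = 3449, M = 492.7143
Σ(x−M)² = 19235.429; s = √(19235.429/6) = 56.6207
CV = 56.6207 / 492.7143 = 0.11492 = 11.492%

11.5%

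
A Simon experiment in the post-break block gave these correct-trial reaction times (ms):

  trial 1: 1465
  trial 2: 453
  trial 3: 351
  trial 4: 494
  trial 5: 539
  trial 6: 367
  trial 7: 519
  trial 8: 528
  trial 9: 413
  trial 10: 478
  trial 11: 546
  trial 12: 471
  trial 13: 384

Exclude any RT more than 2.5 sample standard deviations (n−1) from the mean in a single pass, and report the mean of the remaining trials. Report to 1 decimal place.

n = 13, ΣRT = 7008, M = 539.077
Σ(x−M)² = 980640.92; s = √(980640.92/12) = 285.867
Cutoffs: 539.077 ± 2.5·285.867 → [-175.6, 1253.7]
Outside: 1465 → excluded.
Retained (n=12): Σ = 5543, mean = 5543/12 = 461.917

461.9 ms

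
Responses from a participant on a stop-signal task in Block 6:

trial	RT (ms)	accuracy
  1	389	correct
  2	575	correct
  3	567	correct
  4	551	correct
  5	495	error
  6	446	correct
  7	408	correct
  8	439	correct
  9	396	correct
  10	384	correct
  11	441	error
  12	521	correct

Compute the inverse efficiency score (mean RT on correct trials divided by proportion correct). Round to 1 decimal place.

Correct trials (n=10): 389, 575, 567, 551, 446, 408, 439, 396, 384, 521
Mean correct RT = 4676/10 = 467.6000 ms
Proportion correct = 10/12
IES = 467.6000 / (10/12) = 561.120 ms

561.1 ms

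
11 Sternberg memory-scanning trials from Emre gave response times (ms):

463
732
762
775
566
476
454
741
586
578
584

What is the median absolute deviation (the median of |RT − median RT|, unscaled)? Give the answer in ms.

121 ms

Sorted: 454, 463, 476, 566, 578, 584, 586, 732, 741, 762, 775 → median = 584
|x − 584|: 121, 148, 178, 191, 18, 108, 130, 157, 2, 6, 0
Sorted deviations: 0, 2, 6, 18, 108, 121, 130, 148, 157, 178, 191 → MAD = 121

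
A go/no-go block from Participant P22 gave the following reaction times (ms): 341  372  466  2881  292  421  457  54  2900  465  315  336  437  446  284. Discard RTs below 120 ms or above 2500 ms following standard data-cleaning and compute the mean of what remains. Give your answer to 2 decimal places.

Excluded: 54, 2881, 2900
Retained (n=12): Σ = 4632
Mean = 4632/12 = 386.0000

386.00 ms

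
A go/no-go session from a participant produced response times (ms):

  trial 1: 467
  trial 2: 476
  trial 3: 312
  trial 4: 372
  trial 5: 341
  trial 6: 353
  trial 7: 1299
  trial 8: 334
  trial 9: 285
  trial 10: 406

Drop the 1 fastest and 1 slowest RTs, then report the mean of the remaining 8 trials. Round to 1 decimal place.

Sorted: 285, 312, 334, 341, 353, 372, 406, 467, 476, 1299
Drop lowest 1 (285) and highest 1 (1299)
Remaining (n=8): Σ = 3061, mean = 3061/8 = 382.625

382.6 ms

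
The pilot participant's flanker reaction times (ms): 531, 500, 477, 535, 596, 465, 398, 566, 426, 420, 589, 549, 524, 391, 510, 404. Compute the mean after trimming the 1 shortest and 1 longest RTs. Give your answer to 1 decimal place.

492.4 ms

Sorted: 391, 398, 404, 420, 426, 465, 477, 500, 510, 524, 531, 535, 549, 566, 589, 596
Drop lowest 1 (391) and highest 1 (596)
Remaining (n=14): Σ = 6894, mean = 6894/14 = 492.429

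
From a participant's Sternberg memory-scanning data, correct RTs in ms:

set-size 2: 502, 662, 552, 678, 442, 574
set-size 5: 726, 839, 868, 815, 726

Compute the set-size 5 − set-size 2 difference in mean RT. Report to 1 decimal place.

226.5 ms

M(set-size 2) = 3410/6 = 568.333
M(set-size 5) = 3974/5 = 794.800
Difference = 794.800 − 568.333 = 226.467 ms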